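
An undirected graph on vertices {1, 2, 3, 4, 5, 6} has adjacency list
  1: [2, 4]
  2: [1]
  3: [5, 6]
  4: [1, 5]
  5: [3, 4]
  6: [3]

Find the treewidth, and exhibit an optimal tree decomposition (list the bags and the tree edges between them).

Each bag holds 2 vertices, so the decomposition has width 1, which upper-bounds the treewidth. G has an edge, so its treewidth is at least 1. Combining the bounds, tw(G) = 1.

Treewidth 1.
Bags: B1 = {3, 6}  B2 = {3, 5}  B3 = {4, 5}  B4 = {1, 4}  B5 = {1, 2}
Tree: B1–B2, B2–B3, B3–B4, B4–B5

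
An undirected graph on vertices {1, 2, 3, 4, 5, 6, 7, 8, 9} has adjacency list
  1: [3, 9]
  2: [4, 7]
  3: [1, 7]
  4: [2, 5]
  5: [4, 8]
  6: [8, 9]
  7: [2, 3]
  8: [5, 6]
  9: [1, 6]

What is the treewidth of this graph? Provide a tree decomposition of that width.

Every bag has size at most 3, so the width is 3 − 1 = 2 and tw(G) ≤ 2. For the lower bound, G contains the cycle 2–4–5–8–6–9–1–3–7–2, so G is not a forest; only forests have treewidth ≤ 1, hence tw(G) ≥ 2. Therefore the treewidth is 2.

Treewidth 2.
One such decomposition:
Bags: B1 = {2, 4, 5}  B2 = {2, 5, 8}  B3 = {2, 6, 8}  B4 = {2, 6, 9}  B5 = {1, 2, 9}  B6 = {1, 2, 3}  B7 = {2, 3, 7}
Tree: B1–B2, B2–B3, B3–B4, B4–B5, B5–B6, B6–B7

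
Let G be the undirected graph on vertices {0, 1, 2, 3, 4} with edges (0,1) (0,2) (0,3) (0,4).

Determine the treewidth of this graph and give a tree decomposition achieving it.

Every bag has size at most 2, so the width is 2 − 1 = 1 and tw(G) ≤ 1. Any graph with an edge has treewidth ≥ 1, and G has the edge 2–0. Combining the bounds, tw(G) = 1.

Treewidth 1.
Bags: B1 = {0, 2}  B2 = {0, 3}  B3 = {0, 4}  B4 = {0, 1}
Tree: B1–B2, B2–B3, B1–B4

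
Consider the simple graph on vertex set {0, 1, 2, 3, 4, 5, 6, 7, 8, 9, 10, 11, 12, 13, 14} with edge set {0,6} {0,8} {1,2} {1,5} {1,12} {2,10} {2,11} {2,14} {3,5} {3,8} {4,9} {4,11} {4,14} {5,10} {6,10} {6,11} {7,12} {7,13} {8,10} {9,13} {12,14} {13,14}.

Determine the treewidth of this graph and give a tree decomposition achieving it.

Treewidth 3.
One such decomposition:
Bags: B1 = {7, 9, 12, 13}  B2 = {9, 12, 13, 14}  B3 = {4, 9, 12, 14}  B4 = {1, 4, 12, 14}  B5 = {1, 2, 4, 14}  B6 = {1, 2, 4, 11}  B7 = {1, 2, 5, 11}  B8 = {2, 5, 10, 11}  B9 = {5, 6, 10, 11}  B10 = {3, 5, 6, 10}  B11 = {3, 6, 8, 10}  B12 = {0, 3, 6, 8}
Tree: B1–B2, B2–B3, B3–B4, B4–B5, B5–B6, B6–B7, B7–B8, B8–B9, B9–B10, B10–B11, B11–B12

The largest bag has 4 vertices, giving width 3; this decomposition certifies tw(G) ≤ 3. For the lower bound: the 4 vertex sets {7,9,13}, {12}, {14}, {1,2,4,11} are disjoint, each induces a connected subgraph, and every pair is joined by at least one edge of G. Contracting each set to a single vertex therefore yields K_{4} as a minor, and since treewidth is minor-monotone, tw(G) ≥ tw(K_{4}) = 3. Combining the bounds, tw(G) = 3.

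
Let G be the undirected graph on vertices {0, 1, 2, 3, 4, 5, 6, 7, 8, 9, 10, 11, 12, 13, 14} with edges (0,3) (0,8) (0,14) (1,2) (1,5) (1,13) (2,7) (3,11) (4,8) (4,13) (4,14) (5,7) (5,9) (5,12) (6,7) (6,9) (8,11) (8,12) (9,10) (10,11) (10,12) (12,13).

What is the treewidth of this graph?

3

A width-3 tree decomposition is:
Bags: B1 = {0, 3, 4, 14}  B2 = {0, 3, 4, 8}  B3 = {3, 4, 8, 11}  B4 = {4, 8, 11, 13}  B5 = {8, 11, 12, 13}  B6 = {10, 11, 12, 13}  B7 = {1, 10, 12, 13}  B8 = {1, 5, 10, 12}  B9 = {1, 5, 9, 10}  B10 = {1, 2, 5, 9}  B11 = {2, 5, 7, 9}  B12 = {2, 6, 7, 9}
Tree: B1–B2, B2–B3, B3–B4, B4–B5, B5–B6, B6–B7, B7–B8, B8–B9, B9–B10, B10–B11, B11–B12
Every bag has size at most 4, so the width is 4 − 1 = 3 and tw(G) ≤ 3. For the lower bound: the 4 vertex sets {0,3,14}, {4}, {8}, {10,11,12,13} are disjoint, each induces a connected subgraph, and every pair is joined by at least one edge of G. Contracting each set to a single vertex therefore yields K_{4} as a minor, and since treewidth is minor-monotone, tw(G) ≥ tw(K_{4}) = 3. Therefore the treewidth is 3.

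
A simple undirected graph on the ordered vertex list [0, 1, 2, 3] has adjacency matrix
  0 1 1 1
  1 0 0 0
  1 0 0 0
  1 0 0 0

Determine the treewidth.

1

A width-1 tree decomposition is:
Bags: B1 = {0, 3}  B2 = {0, 1}  B3 = {0, 2}
Tree: B1–B2, B2–B3
The largest bag has 2 vertices, giving width 1; this decomposition certifies tw(G) ≤ 1. G has an edge, so its treewidth is at least 1. Therefore the treewidth is 1.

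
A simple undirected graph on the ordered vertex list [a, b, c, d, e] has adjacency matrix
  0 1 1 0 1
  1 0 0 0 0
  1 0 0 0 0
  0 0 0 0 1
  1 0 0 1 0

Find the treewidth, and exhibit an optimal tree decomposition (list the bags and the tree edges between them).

Treewidth 1.
One optimal decomposition is:
Bags: B1 = {a, e}  B2 = {d, e}  B3 = {a, b}  B4 = {a, c}
Tree: B1–B2, B1–B3, B3–B4

Each bag holds 2 vertices, so the decomposition has width 1, which upper-bounds the treewidth. G has an edge, so its treewidth is at least 1. Therefore the treewidth is 1.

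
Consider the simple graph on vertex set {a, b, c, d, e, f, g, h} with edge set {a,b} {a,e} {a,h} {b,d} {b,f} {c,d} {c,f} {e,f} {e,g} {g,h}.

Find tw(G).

A width-2 tree decomposition is:
Bags: B1 = {e, g, h}  B2 = {a, e, h}  B3 = {a, e, f}  B4 = {a, b, f}  B5 = {b, c, f}  B6 = {b, c, d}
Tree: B1–B2, B2–B3, B3–B4, B4–B5, B5–B6
Every bag has size at most 3, so the width is 3 − 1 = 2 and tw(G) ≤ 2. Since g–h–a–e–g is a cycle in G, G is not acyclic. Forests are exactly the graphs of treewidth ≤ 1, so tw(G) ≥ 2. Hence tw(G) = 2 exactly.

2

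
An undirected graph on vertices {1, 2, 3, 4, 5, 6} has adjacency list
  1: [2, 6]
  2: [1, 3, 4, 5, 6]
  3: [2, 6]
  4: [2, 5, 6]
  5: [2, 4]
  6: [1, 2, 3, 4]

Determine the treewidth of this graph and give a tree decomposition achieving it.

Treewidth 2.
One such decomposition:
Bags: B1 = {2, 4, 6}  B2 = {2, 4, 5}  B3 = {2, 3, 6}  B4 = {1, 2, 6}
Tree: B1–B2, B1–B3, B3–B4

Each bag holds 3 vertices, so the decomposition has width 2, which upper-bounds the treewidth. For the lower bound, the 3 vertices {2, 4, 5} are pairwise adjacent, and any tree decomposition puts a clique entirely inside one bag — forcing width ≥ 2. Combining the bounds, tw(G) = 2.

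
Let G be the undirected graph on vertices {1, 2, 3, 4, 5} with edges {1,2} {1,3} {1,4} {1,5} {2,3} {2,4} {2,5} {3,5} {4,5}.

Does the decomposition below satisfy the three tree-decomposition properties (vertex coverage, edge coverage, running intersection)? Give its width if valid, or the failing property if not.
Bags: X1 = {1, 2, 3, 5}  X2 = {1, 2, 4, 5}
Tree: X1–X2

Checking the three conditions: (i) the bags cover all of {1, 2, 3, 4, 5}; (ii) for each edge, some bag contains both endpoints; (iii) the bags containing any fixed vertex form a subtree. All hold, so the decomposition is valid with width 4 − 1 = 3.

Yes; width 3.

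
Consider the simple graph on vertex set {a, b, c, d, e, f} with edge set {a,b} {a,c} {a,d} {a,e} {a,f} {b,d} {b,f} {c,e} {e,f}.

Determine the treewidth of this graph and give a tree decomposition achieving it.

Every bag has size at most 3, so the width is 3 − 1 = 2 and tw(G) ≤ 2. Conversely, {a, b, d} is a clique of size 3, and the vertices of any clique must share a bag in every tree decomposition; so some bag has ≥ 3 vertices and tw(G) ≥ 2. Hence tw(G) = 2 exactly.

Treewidth 2.
One optimal decomposition is:
Bags: B1 = {a, b, f}  B2 = {a, e, f}  B3 = {a, c, e}  B4 = {a, b, d}
Tree: B1–B2, B2–B3, B1–B4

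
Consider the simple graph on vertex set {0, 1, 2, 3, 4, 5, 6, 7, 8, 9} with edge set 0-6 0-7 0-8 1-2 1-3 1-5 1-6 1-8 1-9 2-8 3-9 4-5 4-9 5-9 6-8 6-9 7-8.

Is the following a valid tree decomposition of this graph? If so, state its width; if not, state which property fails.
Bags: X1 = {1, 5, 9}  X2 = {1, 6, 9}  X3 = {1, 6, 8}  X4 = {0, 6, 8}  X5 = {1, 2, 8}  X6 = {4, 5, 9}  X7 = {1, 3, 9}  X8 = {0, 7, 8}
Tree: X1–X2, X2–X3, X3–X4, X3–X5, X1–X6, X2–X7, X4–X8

Yes; width 2.

Vertex coverage: the bags together contain {0, 1, 2, 3, 4, 5, 6, 7, 8, 9}, the full vertex set. Edge coverage: each edge of G has both endpoints in at least one bag. Running intersection: for every vertex, the bags containing it form a connected subtree. All three properties hold, so this is a valid tree decomposition of width max|bag| − 1 = 2, and hence tw(G) ≤ 2.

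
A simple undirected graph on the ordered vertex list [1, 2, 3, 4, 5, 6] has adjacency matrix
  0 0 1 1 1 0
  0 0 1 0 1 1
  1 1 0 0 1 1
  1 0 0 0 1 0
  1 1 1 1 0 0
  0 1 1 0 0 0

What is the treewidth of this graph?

2

A width-2 tree decomposition is:
Bags: B1 = {1, 3, 5}  B2 = {1, 4, 5}  B3 = {2, 3, 5}  B4 = {2, 3, 6}
Tree: B1–B2, B1–B3, B3–B4
The largest bag has 3 vertices, giving width 2; this decomposition certifies tw(G) ≤ 2. On the other hand G contains the 3-clique {1, 3, 5}. A clique must lie in a single bag of any decomposition, so no decomposition can have width below 2. Hence tw(G) = 2 exactly.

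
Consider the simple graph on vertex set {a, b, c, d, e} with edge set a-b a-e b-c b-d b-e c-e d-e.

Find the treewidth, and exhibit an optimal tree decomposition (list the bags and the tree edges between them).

Treewidth 2.
One optimal decomposition is:
Bags: B1 = {b, d, e}  B2 = {b, c, e}  B3 = {a, b, e}
Tree: B1–B2, B1–B3

The largest bag has 3 vertices, giving width 2; this decomposition certifies tw(G) ≤ 2. For the lower bound, the 3 vertices {b, d, e} are pairwise adjacent, and any tree decomposition puts a clique entirely inside one bag — forcing width ≥ 2. Hence tw(G) = 2 exactly.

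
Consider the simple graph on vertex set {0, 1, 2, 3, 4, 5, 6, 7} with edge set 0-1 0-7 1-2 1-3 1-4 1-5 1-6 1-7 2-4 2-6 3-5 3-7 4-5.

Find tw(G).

2

A width-2 tree decomposition is:
Bags: B1 = {1, 3, 5}  B2 = {1, 3, 7}  B3 = {1, 4, 5}  B4 = {1, 2, 4}  B5 = {1, 2, 6}  B6 = {0, 1, 7}
Tree: B1–B2, B1–B3, B3–B4, B4–B5, B2–B6
The largest bag has 3 vertices, giving width 2; this decomposition certifies tw(G) ≤ 2. Conversely, {0, 1, 7} is a clique of size 3, and the vertices of any clique must share a bag in every tree decomposition; so some bag has ≥ 3 vertices and tw(G) ≥ 2. Combining the bounds, tw(G) = 2.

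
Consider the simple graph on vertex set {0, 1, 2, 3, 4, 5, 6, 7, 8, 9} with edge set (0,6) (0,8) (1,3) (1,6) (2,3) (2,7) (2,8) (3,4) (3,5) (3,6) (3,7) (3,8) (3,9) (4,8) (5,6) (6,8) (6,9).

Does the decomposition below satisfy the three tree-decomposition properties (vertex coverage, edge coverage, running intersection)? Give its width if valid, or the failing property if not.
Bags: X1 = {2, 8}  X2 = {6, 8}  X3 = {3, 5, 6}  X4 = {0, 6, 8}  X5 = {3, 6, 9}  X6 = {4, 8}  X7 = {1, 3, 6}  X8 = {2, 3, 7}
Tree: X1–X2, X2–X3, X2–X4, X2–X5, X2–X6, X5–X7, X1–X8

A tree decomposition must satisfy three properties: every vertex lies in some bag; for every edge, both endpoints lie together in some bag; and for every vertex, the bags containing it form a connected subtree. Here edge (3,8) lies in no bag, so the decomposition is invalid.

No — edge (3,8) lies in no bag.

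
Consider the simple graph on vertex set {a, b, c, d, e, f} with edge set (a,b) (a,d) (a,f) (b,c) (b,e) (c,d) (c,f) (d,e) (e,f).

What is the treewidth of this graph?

3

A width-3 tree decomposition is:
Bags: B1 = {a, c, d, e}  B2 = {a, c, e, f}  B3 = {a, b, c, e}
Tree: B1–B2, B2–B3
The largest bag has 4 vertices, giving width 3; this decomposition certifies tw(G) ≤ 3. For the lower bound: the 4 vertex sets {d,e}, {a,f}, {c}, {b} are disjoint, each induces a connected subgraph, and every pair is joined by at least one edge of G. Contracting each set to a single vertex therefore yields K_{4} as a minor, and since treewidth is minor-monotone, tw(G) ≥ tw(K_{4}) = 3. Combining the bounds, tw(G) = 3.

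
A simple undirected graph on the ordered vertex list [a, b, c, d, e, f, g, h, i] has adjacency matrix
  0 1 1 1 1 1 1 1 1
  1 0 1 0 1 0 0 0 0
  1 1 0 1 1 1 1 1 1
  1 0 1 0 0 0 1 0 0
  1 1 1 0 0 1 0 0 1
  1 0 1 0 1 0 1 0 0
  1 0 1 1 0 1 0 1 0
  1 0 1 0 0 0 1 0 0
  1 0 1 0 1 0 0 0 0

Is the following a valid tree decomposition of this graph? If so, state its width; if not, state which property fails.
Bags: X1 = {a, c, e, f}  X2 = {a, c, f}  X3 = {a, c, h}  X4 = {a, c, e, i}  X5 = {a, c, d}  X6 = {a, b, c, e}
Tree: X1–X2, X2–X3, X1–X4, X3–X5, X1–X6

A tree decomposition must satisfy three properties: every vertex lies in some bag; for every edge, both endpoints lie together in some bag; and for every vertex, the bags containing it form a connected subtree. Here vertex g appears in no bag, so the decomposition is invalid.

No — vertex g appears in no bag.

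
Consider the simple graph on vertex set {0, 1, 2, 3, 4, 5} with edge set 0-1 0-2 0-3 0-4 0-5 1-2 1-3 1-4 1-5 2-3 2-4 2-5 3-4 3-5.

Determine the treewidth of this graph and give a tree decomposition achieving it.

Every bag has size at most 5, so the width is 5 − 1 = 4 and tw(G) ≤ 4. For the lower bound, the 5 vertices {0, 1, 2, 3, 4} are pairwise adjacent, and any tree decomposition puts a clique entirely inside one bag — forcing width ≥ 4. Combining the bounds, tw(G) = 4.

Treewidth 4.
Bags: B1 = {0, 1, 2, 3, 4}  B2 = {0, 1, 2, 3, 5}
Tree: B1–B2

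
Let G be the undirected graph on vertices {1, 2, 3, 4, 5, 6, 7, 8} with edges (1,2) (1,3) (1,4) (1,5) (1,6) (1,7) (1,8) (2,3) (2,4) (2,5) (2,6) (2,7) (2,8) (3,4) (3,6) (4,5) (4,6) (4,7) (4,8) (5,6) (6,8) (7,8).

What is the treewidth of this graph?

A width-4 tree decomposition is:
Bags: B1 = {1, 2, 3, 4, 6}  B2 = {1, 2, 4, 5, 6}  B3 = {1, 2, 4, 6, 8}  B4 = {1, 2, 4, 7, 8}
Tree: B1–B2, B2–B3, B3–B4
Every bag has size at most 5, so the width is 5 − 1 = 4 and tw(G) ≤ 4. For the lower bound, the 5 vertices {1, 2, 4, 6, 8} are pairwise adjacent, and any tree decomposition puts a clique entirely inside one bag — forcing width ≥ 4. Therefore the treewidth is 4.

4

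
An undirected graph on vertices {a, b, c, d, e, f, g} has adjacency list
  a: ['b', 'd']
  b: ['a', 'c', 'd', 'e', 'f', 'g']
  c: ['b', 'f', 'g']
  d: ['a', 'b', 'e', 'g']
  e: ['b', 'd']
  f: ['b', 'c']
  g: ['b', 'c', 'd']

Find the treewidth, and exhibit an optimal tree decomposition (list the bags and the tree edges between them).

Treewidth 2.
One such decomposition:
Bags: B1 = {b, d, g}  B2 = {b, c, g}  B3 = {b, d, e}  B4 = {a, b, d}  B5 = {b, c, f}
Tree: B1–B2, B1–B3, B1–B4, B2–B5

Every bag has size at most 3, so the width is 3 − 1 = 2 and tw(G) ≤ 2. Conversely, {b, d, g} is a clique of size 3, and the vertices of any clique must share a bag in every tree decomposition; so some bag has ≥ 3 vertices and tw(G) ≥ 2. Hence tw(G) = 2 exactly.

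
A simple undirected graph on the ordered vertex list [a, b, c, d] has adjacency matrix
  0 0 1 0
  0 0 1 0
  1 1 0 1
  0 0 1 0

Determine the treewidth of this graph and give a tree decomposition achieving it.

The largest bag has 2 vertices, giving width 1; this decomposition certifies tw(G) ≤ 1. Since G has at least one edge (e.g. c–a), it is not an edgeless graph, so tw(G) ≥ 1. Therefore the treewidth is 1.

Treewidth 1.
One such decomposition:
Bags: B1 = {a, c}  B2 = {c, d}  B3 = {b, c}
Tree: B1–B2, B2–B3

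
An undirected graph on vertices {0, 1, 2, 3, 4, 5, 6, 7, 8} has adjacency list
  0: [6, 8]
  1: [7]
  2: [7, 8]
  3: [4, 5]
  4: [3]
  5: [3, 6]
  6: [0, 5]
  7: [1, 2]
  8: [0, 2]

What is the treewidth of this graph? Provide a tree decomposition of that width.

Treewidth 1.
One such decomposition:
Bags: B1 = {3, 4}  B2 = {3, 5}  B3 = {5, 6}  B4 = {0, 6}  B5 = {0, 8}  B6 = {2, 8}  B7 = {2, 7}  B8 = {1, 7}
Tree: B1–B2, B2–B3, B3–B4, B4–B5, B5–B6, B6–B7, B7–B8

The largest bag has 2 vertices, giving width 1; this decomposition certifies tw(G) ≤ 1. G has an edge, so its treewidth is at least 1. Hence tw(G) = 1 exactly.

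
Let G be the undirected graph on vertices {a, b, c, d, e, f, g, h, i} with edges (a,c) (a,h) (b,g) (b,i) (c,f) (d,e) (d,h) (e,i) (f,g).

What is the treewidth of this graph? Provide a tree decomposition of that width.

Treewidth 2.
One such decomposition:
Bags: B1 = {a, c, f}  B2 = {a, f, g}  B3 = {a, b, g}  B4 = {a, b, i}  B5 = {a, e, i}  B6 = {a, d, e}  B7 = {a, d, h}
Tree: B1–B2, B2–B3, B3–B4, B4–B5, B5–B6, B6–B7

The largest bag has 3 vertices, giving width 2; this decomposition certifies tw(G) ≤ 2. The edges a–c–f–g–b–i–e–d–h–a form a cycle, so G is not a tree and its treewidth is at least 2. Hence tw(G) = 2 exactly.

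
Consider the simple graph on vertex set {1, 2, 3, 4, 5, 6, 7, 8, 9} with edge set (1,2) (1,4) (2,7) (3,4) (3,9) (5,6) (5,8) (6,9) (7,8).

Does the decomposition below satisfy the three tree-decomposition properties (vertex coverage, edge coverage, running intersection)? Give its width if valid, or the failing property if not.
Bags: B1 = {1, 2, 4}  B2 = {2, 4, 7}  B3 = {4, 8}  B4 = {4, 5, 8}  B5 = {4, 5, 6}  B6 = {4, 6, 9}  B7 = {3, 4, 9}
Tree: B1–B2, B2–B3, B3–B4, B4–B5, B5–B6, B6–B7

A tree decomposition must satisfy three properties: every vertex lies in some bag; for every edge, both endpoints lie together in some bag; and for every vertex, the bags containing it form a connected subtree. Here edge (7,8) lies in no bag, so the decomposition is invalid.

No — edge (7,8) lies in no bag.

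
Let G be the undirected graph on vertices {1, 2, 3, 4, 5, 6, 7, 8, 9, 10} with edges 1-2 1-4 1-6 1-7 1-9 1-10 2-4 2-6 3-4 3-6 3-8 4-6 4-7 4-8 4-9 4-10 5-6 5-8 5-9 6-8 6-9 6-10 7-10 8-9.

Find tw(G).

A width-3 tree decomposition is:
Bags: B1 = {1, 4, 6, 9}  B2 = {4, 6, 8, 9}  B3 = {5, 6, 8, 9}  B4 = {1, 4, 6, 10}  B5 = {1, 2, 4, 6}  B6 = {3, 4, 6, 8}  B7 = {1, 4, 7, 10}
Tree: B1–B2, B2–B3, B1–B4, B1–B5, B2–B6, B4–B7
The largest bag has 4 vertices, giving width 3; this decomposition certifies tw(G) ≤ 3. For the lower bound, the 4 vertices {4, 6, 8, 9} are pairwise adjacent, and any tree decomposition puts a clique entirely inside one bag — forcing width ≥ 3. Hence tw(G) = 3 exactly.

3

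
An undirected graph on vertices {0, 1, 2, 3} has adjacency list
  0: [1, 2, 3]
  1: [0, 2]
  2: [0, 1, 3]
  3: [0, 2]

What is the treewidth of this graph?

2

A width-2 tree decomposition is:
Bags: B1 = {0, 1, 2}  B2 = {0, 2, 3}
Tree: B1–B2
Every bag has size at most 3, so the width is 3 − 1 = 2 and tw(G) ≤ 2. Conversely, {0, 1, 2} is a clique of size 3, and the vertices of any clique must share a bag in every tree decomposition; so some bag has ≥ 3 vertices and tw(G) ≥ 2. The upper and lower bounds meet at 2, so that is the treewidth.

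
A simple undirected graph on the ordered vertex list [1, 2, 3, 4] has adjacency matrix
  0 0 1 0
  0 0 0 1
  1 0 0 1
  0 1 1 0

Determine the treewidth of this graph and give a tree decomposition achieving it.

Treewidth 1.
One such decomposition:
Bags: B1 = {2, 4}  B2 = {3, 4}  B3 = {1, 3}
Tree: B1–B2, B2–B3

Every bag has size at most 2, so the width is 2 − 1 = 1 and tw(G) ≤ 1. Since G has at least one edge (e.g. 2–4), it is not an edgeless graph, so tw(G) ≥ 1. Combining the bounds, tw(G) = 1.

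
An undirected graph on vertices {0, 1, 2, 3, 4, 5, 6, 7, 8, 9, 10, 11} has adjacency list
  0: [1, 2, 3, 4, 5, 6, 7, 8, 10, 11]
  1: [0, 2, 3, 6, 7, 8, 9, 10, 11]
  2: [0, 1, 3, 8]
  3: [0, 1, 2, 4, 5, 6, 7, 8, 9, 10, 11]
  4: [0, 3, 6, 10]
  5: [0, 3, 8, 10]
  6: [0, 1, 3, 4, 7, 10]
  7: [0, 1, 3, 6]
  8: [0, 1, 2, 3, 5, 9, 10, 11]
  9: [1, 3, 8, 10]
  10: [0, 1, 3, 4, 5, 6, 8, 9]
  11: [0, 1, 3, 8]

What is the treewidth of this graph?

4

A width-4 tree decomposition is:
Bags: B1 = {0, 1, 3, 6, 10}  B2 = {0, 1, 3, 8, 10}  B3 = {1, 3, 8, 9, 10}  B4 = {0, 3, 5, 8, 10}  B5 = {0, 1, 3, 6, 7}  B6 = {0, 1, 2, 3, 8}  B7 = {0, 1, 3, 8, 11}  B8 = {0, 3, 4, 6, 10}
Tree: B1–B2, B2–B3, B2–B4, B1–B5, B2–B6, B2–B7, B1–B8
The largest bag has 5 vertices, giving width 4; this decomposition certifies tw(G) ≤ 4. Conversely, {0, 1, 3, 8, 10} is a clique of size 5, and the vertices of any clique must share a bag in every tree decomposition; so some bag has ≥ 5 vertices and tw(G) ≥ 4. Combining the bounds, tw(G) = 4.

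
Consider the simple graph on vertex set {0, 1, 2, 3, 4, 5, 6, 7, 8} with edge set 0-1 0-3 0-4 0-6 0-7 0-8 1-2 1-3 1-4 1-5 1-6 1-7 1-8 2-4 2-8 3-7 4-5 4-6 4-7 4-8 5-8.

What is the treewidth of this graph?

A width-3 tree decomposition is:
Bags: B1 = {0, 1, 4, 8}  B2 = {0, 1, 4, 6}  B3 = {0, 1, 4, 7}  B4 = {1, 4, 5, 8}  B5 = {1, 2, 4, 8}  B6 = {0, 1, 3, 7}
Tree: B1–B2, B2–B3, B1–B4, B1–B5, B3–B6
Each bag holds 4 vertices, so the decomposition has width 3, which upper-bounds the treewidth. For the lower bound, the 4 vertices {0, 1, 3, 7} are pairwise adjacent, and any tree decomposition puts a clique entirely inside one bag — forcing width ≥ 3. Therefore the treewidth is 3.

3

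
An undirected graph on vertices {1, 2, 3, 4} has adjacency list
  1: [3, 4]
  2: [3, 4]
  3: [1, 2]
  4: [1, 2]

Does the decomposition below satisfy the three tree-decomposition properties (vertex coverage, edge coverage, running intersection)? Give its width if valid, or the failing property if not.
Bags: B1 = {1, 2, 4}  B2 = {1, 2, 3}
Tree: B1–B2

Yes; width 2.

Every vertex of G appears in some bag (union = {1, 2, 3, 4}); every edge is covered by a bag; and for each vertex v the set of bags containing v is connected in the bag tree. The decomposition is therefore valid. The largest bag has 3 vertices, so the width is 2.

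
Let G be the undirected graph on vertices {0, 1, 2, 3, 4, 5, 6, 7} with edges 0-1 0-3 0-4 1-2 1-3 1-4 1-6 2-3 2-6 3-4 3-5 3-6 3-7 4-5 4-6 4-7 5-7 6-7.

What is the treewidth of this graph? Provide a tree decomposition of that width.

Treewidth 3.
Bags: B1 = {1, 3, 4, 6}  B2 = {0, 1, 3, 4}  B3 = {3, 4, 6, 7}  B4 = {3, 4, 5, 7}  B5 = {1, 2, 3, 6}
Tree: B1–B2, B1–B3, B3–B4, B1–B5

Each bag holds 4 vertices, so the decomposition has width 3, which upper-bounds the treewidth. For the lower bound, the 4 vertices {1, 2, 3, 6} are pairwise adjacent, and any tree decomposition puts a clique entirely inside one bag — forcing width ≥ 3. Hence tw(G) = 3 exactly.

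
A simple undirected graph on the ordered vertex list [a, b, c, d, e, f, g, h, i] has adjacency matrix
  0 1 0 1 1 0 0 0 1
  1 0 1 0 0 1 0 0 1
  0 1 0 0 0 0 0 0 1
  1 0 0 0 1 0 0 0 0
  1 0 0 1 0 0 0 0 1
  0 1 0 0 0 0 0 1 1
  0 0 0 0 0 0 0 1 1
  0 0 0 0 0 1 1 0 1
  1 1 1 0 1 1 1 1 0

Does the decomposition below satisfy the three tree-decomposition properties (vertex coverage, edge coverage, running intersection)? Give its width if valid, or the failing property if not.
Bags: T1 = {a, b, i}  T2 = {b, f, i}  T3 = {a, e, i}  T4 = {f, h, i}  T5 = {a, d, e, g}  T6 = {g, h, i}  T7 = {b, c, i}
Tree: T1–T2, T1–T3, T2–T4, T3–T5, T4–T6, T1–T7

A tree decomposition must satisfy three properties: every vertex lies in some bag; for every edge, both endpoints lie together in some bag; and for every vertex, the bags containing it form a connected subtree. Here bags containing vertex g are not connected in the tree, so the decomposition is invalid.

No — bags containing vertex g are not connected in the tree.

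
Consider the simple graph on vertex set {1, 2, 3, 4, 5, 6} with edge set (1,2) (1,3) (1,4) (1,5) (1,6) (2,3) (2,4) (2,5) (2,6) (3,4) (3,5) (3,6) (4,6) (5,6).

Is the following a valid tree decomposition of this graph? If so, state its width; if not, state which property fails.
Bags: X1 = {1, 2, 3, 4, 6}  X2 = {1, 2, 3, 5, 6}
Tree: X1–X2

Every vertex of G appears in some bag (union = {1, 2, 3, 4, 5, 6}); every edge is covered by a bag; and for each vertex v the set of bags containing v is connected in the bag tree. The decomposition is therefore valid. The largest bag has 5 vertices, so the width is 4.

Yes; width 4.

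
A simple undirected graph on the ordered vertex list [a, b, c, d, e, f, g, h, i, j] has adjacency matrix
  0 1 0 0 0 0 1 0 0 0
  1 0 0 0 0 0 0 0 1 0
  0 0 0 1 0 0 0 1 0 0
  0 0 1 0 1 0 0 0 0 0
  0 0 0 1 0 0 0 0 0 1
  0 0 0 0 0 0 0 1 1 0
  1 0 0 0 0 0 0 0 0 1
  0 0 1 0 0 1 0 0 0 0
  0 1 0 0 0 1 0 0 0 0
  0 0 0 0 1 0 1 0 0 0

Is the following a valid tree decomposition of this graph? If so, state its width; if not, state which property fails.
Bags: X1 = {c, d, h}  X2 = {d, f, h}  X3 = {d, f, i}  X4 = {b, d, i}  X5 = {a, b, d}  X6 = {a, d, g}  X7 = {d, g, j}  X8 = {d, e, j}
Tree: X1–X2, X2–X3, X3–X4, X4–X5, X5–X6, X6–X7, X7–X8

Yes; width 2.

Checking the three conditions: (i) the bags cover all of {a, b, c, d, e, f, g, h, i, j}; (ii) for each edge, some bag contains both endpoints; (iii) the bags containing any fixed vertex form a subtree. All hold, so the decomposition is valid with width 3 − 1 = 2.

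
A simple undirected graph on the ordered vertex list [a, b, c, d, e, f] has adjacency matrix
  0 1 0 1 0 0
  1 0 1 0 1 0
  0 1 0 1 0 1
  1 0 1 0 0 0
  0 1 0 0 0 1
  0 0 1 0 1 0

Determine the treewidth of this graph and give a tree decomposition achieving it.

The largest bag has 3 vertices, giving width 2; this decomposition certifies tw(G) ≤ 2. For the lower bound, G contains the cycle e–f–c–b–e, so G is not a forest; only forests have treewidth ≤ 1, hence tw(G) ≥ 2. The upper and lower bounds meet at 2, so that is the treewidth.

Treewidth 2.
One such decomposition:
Bags: B1 = {b, e, f}  B2 = {b, c, f}  B3 = {a, b, c}  B4 = {a, c, d}
Tree: B1–B2, B2–B3, B3–B4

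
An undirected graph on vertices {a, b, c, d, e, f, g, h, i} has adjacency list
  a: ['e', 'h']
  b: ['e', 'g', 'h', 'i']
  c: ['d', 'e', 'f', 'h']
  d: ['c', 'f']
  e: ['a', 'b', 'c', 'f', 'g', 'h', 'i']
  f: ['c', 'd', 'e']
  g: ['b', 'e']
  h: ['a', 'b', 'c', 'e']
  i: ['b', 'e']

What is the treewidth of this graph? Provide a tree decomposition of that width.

The largest bag has 3 vertices, giving width 2; this decomposition certifies tw(G) ≤ 2. For the lower bound, the 3 vertices {c, d, f} are pairwise adjacent, and any tree decomposition puts a clique entirely inside one bag — forcing width ≥ 2. Therefore the treewidth is 2.

Treewidth 2.
One optimal decomposition is:
Bags: B1 = {c, e, f}  B2 = {c, e, h}  B3 = {b, e, h}  B4 = {c, d, f}  B5 = {b, e, i}  B6 = {a, e, h}  B7 = {b, e, g}
Tree: B1–B2, B2–B3, B1–B4, B3–B5, B2–B6, B3–B7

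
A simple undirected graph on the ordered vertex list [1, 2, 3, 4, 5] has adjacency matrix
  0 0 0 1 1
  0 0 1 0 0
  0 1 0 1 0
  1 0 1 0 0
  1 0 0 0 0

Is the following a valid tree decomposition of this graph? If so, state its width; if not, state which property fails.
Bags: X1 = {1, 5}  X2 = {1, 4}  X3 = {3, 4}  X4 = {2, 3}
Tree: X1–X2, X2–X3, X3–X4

Every vertex of G appears in some bag (union = {1, 2, 3, 4, 5}); every edge is covered by a bag; and for each vertex v the set of bags containing v is connected in the bag tree. The decomposition is therefore valid. The largest bag has 2 vertices, so the width is 1.

Yes; width 1.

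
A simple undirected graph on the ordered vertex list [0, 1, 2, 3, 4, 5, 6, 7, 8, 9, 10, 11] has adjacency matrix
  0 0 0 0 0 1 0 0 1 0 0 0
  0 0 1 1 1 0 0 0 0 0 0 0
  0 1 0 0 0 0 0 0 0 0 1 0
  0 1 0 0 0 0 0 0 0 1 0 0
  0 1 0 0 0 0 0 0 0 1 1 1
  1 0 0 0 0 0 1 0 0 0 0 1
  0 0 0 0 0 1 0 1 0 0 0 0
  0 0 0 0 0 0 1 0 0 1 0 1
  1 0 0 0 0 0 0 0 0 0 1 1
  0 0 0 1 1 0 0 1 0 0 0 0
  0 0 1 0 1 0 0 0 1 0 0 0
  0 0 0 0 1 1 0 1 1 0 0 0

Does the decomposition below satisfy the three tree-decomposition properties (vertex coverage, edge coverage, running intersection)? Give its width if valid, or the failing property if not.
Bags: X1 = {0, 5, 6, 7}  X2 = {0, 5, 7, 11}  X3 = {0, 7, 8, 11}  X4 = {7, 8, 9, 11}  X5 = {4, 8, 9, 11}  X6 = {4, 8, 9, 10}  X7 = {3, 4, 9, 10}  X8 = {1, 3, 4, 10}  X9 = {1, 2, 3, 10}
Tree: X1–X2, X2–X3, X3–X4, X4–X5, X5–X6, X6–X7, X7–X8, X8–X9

Yes; width 3.

Every vertex of G appears in some bag (union = {0, 1, 2, 3, 4, 5, 6, 7, 8, 9, 10, 11}); every edge is covered by a bag; and for each vertex v the set of bags containing v is connected in the bag tree. The decomposition is therefore valid. The largest bag has 4 vertices, so the width is 3.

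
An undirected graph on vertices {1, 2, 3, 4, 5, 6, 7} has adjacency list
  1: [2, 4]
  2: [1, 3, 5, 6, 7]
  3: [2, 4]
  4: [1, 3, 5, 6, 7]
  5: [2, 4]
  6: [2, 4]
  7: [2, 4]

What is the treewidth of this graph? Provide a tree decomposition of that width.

The largest bag has 3 vertices, giving width 2; this decomposition certifies tw(G) ≤ 2. Since 2–1–4–7–2 is a cycle in G, G is not acyclic. Forests are exactly the graphs of treewidth ≤ 1, so tw(G) ≥ 2. Hence tw(G) = 2 exactly.

Treewidth 2.
One such decomposition:
Bags: B1 = {1, 2, 4}  B2 = {2, 4, 7}  B3 = {2, 3, 4}  B4 = {2, 4, 5}  B5 = {2, 4, 6}
Tree: B1–B2, B2–B3, B3–B4, B4–B5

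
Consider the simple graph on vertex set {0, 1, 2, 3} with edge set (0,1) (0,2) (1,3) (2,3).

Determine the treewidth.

2

A width-2 tree decomposition is:
Bags: B1 = {0, 1, 2}  B2 = {1, 2, 3}
Tree: B1–B2
Every bag has size at most 3, so the width is 3 − 1 = 2 and tw(G) ≤ 2. Since 2–0–1–3–2 is a cycle in G, G is not acyclic. Forests are exactly the graphs of treewidth ≤ 1, so tw(G) ≥ 2. Therefore the treewidth is 2.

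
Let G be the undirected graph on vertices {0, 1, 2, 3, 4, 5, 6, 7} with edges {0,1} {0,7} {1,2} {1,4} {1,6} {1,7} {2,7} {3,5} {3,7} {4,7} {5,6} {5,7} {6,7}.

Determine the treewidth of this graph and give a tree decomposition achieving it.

The largest bag has 3 vertices, giving width 2; this decomposition certifies tw(G) ≤ 2. On the other hand G contains the 3-clique {0, 1, 7}. A clique must lie in a single bag of any decomposition, so no decomposition can have width below 2. Therefore the treewidth is 2.

Treewidth 2.
One such decomposition:
Bags: B1 = {0, 1, 7}  B2 = {1, 4, 7}  B3 = {1, 6, 7}  B4 = {5, 6, 7}  B5 = {1, 2, 7}  B6 = {3, 5, 7}
Tree: B1–B2, B2–B3, B3–B4, B2–B5, B4–B6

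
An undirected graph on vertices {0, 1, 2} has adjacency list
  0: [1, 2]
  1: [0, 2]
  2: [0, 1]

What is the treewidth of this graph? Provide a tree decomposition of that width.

Treewidth 2.
One such decomposition:
Bags: B1 = {0, 1, 2}
Tree: (single bag)

A single bag containing all 3 vertices is trivially a valid decomposition of width 2. Conversely, {0, 1, 2} is a clique of size 3, and the vertices of any clique must share a bag in every tree decomposition; so some bag has ≥ 3 vertices and tw(G) ≥ 2. The upper and lower bounds meet at 2, so that is the treewidth.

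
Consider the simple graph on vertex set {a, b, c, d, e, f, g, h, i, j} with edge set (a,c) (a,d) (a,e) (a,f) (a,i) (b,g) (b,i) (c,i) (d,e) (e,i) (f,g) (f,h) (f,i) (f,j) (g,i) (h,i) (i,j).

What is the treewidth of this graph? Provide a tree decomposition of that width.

Treewidth 2.
One such decomposition:
Bags: B1 = {f, h, i}  B2 = {f, g, i}  B3 = {a, f, i}  B4 = {a, e, i}  B5 = {f, i, j}  B6 = {a, d, e}  B7 = {a, c, i}  B8 = {b, g, i}
Tree: B1–B2, B1–B3, B3–B4, B2–B5, B4–B6, B4–B7, B2–B8

Every bag has size at most 3, so the width is 3 − 1 = 2 and tw(G) ≤ 2. For the lower bound, the 3 vertices {a, d, e} are pairwise adjacent, and any tree decomposition puts a clique entirely inside one bag — forcing width ≥ 2. Therefore the treewidth is 2.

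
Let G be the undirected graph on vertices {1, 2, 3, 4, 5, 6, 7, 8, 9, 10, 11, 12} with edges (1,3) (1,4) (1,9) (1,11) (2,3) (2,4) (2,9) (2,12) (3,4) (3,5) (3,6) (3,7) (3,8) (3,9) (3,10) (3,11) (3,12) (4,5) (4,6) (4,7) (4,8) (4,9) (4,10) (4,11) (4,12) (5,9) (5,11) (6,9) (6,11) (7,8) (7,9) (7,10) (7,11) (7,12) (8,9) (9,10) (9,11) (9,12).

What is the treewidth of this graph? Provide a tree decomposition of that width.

Treewidth 4.
One such decomposition:
Bags: B1 = {3, 4, 7, 8, 9}  B2 = {3, 4, 7, 9, 12}  B3 = {2, 3, 4, 9, 12}  B4 = {3, 4, 7, 9, 11}  B5 = {3, 4, 6, 9, 11}  B6 = {1, 3, 4, 9, 11}  B7 = {3, 4, 5, 9, 11}  B8 = {3, 4, 7, 9, 10}
Tree: B1–B2, B2–B3, B1–B4, B4–B5, B5–B6, B5–B7, B4–B8

Each bag holds 5 vertices, so the decomposition has width 4, which upper-bounds the treewidth. Conversely, {1, 3, 4, 9, 11} is a clique of size 5, and the vertices of any clique must share a bag in every tree decomposition; so some bag has ≥ 5 vertices and tw(G) ≥ 4. Combining the bounds, tw(G) = 4.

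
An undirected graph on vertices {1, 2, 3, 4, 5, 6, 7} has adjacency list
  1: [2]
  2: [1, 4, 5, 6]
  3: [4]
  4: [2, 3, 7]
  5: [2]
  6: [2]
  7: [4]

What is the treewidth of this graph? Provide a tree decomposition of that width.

Each bag holds 2 vertices, so the decomposition has width 1, which upper-bounds the treewidth. Since G has at least one edge (e.g. 4–2), it is not an edgeless graph, so tw(G) ≥ 1. Combining the bounds, tw(G) = 1.

Treewidth 1.
Bags: B1 = {2, 4}  B2 = {2, 5}  B3 = {3, 4}  B4 = {1, 2}  B5 = {2, 6}  B6 = {4, 7}
Tree: B1–B2, B1–B3, B2–B4, B4–B5, B1–B6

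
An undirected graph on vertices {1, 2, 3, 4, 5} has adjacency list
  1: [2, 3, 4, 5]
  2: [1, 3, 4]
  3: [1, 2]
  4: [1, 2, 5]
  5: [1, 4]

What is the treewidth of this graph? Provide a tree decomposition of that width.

Every bag has size at most 3, so the width is 3 − 1 = 2 and tw(G) ≤ 2. For the lower bound, the 3 vertices {1, 2, 3} are pairwise adjacent, and any tree decomposition puts a clique entirely inside one bag — forcing width ≥ 2. The upper and lower bounds meet at 2, so that is the treewidth.

Treewidth 2.
One optimal decomposition is:
Bags: B1 = {1, 2, 4}  B2 = {1, 2, 3}  B3 = {1, 4, 5}
Tree: B1–B2, B1–B3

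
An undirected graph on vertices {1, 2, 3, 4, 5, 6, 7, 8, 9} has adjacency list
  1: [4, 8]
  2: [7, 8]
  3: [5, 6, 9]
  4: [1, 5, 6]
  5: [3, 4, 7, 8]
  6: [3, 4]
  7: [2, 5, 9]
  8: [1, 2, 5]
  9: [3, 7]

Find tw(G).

A width-3 tree decomposition is:
Bags: B1 = {1, 2, 7, 8}  B2 = {1, 5, 7, 8}  B3 = {1, 4, 5, 7}  B4 = {4, 5, 7, 9}  B5 = {3, 4, 5, 9}  B6 = {3, 4, 6, 9}
Tree: B1–B2, B2–B3, B3–B4, B4–B5, B5–B6
The largest bag has 4 vertices, giving width 3; this decomposition certifies tw(G) ≤ 3. For the lower bound: the 4 vertex sets {1,2,8}, {7}, {5}, {3,4,6,9} are disjoint, each induces a connected subgraph, and every pair is joined by at least one edge of G. Contracting each set to a single vertex therefore yields K_{4} as a minor, and since treewidth is minor-monotone, tw(G) ≥ tw(K_{4}) = 3. Hence tw(G) = 3 exactly.

3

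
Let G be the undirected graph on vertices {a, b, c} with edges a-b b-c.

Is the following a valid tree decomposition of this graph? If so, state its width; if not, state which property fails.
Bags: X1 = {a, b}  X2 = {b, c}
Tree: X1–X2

Vertex coverage: the bags together contain {a, b, c}, the full vertex set. Edge coverage: each edge of G has both endpoints in at least one bag. Running intersection: for every vertex, the bags containing it form a connected subtree. All three properties hold, so this is a valid tree decomposition of width max|bag| − 1 = 1, and hence tw(G) ≤ 1.

Yes; width 1.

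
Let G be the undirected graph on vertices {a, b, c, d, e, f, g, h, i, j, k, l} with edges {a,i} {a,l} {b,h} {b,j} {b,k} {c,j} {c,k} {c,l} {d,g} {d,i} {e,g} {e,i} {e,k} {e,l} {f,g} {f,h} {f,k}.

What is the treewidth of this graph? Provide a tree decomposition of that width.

The largest bag has 4 vertices, giving width 3; this decomposition certifies tw(G) ≤ 3. For the lower bound: the 4 vertex sets {a,d,i}, {g}, {e}, {c,f,k,l} are disjoint, each induces a connected subgraph, and every pair is joined by at least one edge of G. Contracting each set to a single vertex therefore yields K_{4} as a minor, and since treewidth is minor-monotone, tw(G) ≥ tw(K_{4}) = 3. Combining the bounds, tw(G) = 3.

Treewidth 3.
Bags: B1 = {a, d, g, i}  B2 = {a, e, g, i}  B3 = {a, e, g, l}  B4 = {e, f, g, l}  B5 = {e, f, k, l}  B6 = {c, f, k, l}  B7 = {c, f, h, k}  B8 = {b, c, h, k}  B9 = {b, c, h, j}
Tree: B1–B2, B2–B3, B3–B4, B4–B5, B5–B6, B6–B7, B7–B8, B8–B9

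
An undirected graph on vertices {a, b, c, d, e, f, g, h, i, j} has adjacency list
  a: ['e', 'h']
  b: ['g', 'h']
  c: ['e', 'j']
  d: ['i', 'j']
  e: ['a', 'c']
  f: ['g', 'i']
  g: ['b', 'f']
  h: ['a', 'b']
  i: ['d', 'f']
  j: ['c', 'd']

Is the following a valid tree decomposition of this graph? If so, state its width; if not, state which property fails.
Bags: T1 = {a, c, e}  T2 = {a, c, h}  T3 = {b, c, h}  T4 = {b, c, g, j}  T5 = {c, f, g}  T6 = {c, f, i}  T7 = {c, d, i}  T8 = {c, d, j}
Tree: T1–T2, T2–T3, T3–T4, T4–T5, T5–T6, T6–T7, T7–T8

No — bags containing vertex j are not connected in the tree.

A tree decomposition must satisfy three properties: every vertex lies in some bag; for every edge, both endpoints lie together in some bag; and for every vertex, the bags containing it form a connected subtree. Here bags containing vertex j are not connected in the tree, so the decomposition is invalid.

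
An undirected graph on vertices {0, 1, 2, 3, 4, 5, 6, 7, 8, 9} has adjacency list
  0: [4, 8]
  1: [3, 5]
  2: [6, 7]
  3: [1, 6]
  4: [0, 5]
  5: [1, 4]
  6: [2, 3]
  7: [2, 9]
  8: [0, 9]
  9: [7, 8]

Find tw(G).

A width-2 tree decomposition is:
Bags: B1 = {2, 3, 6}  B2 = {2, 3, 7}  B3 = {3, 7, 9}  B4 = {3, 8, 9}  B5 = {0, 3, 8}  B6 = {0, 3, 4}  B7 = {3, 4, 5}  B8 = {1, 3, 5}
Tree: B1–B2, B2–B3, B3–B4, B4–B5, B5–B6, B6–B7, B7–B8
Every bag has size at most 3, so the width is 3 − 1 = 2 and tw(G) ≤ 2. For the lower bound, G contains the cycle 3–6–2–7–9–8–0–4–5–1–3, so G is not a forest; only forests have treewidth ≤ 1, hence tw(G) ≥ 2. Therefore the treewidth is 2.

2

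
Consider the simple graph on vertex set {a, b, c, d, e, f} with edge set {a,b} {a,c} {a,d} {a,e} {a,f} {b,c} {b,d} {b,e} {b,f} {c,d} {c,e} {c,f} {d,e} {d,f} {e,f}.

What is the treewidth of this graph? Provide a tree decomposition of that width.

Treewidth 5.
Bags: B1 = {a, b, c, d, e, f}
Tree: (single bag)

With just one bag of size 6, the width is 6 − 1 = 5, so tw(G) ≤ 5. For the lower bound, the 6 vertices {a, b, c, d, e, f} are pairwise adjacent, and any tree decomposition puts a clique entirely inside one bag — forcing width ≥ 5. Hence tw(G) = 5 exactly.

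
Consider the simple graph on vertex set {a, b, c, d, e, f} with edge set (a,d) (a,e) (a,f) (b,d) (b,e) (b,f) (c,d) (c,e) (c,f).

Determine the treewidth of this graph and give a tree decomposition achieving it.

Treewidth 3.
One such decomposition:
Bags: B1 = {b, d, e, f}  B2 = {a, d, e, f}  B3 = {c, d, e, f}
Tree: B1–B2, B2–B3

Every bag has size at most 4, so the width is 4 − 1 = 3 and tw(G) ≤ 3. For the lower bound: the 4 vertex sets {b,e}, {a,d}, {f}, {c} are disjoint, each induces a connected subgraph, and every pair is joined by at least one edge of G. Contracting each set to a single vertex therefore yields K_{4} as a minor, and since treewidth is minor-monotone, tw(G) ≥ tw(K_{4}) = 3. Hence tw(G) = 3 exactly.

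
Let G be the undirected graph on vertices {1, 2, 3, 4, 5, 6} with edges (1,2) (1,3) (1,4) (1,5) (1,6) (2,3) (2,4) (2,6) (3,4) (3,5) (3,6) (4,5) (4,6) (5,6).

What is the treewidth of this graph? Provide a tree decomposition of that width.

The largest bag has 5 vertices, giving width 4; this decomposition certifies tw(G) ≤ 4. For the lower bound, the 5 vertices {1, 2, 3, 4, 6} are pairwise adjacent, and any tree decomposition puts a clique entirely inside one bag — forcing width ≥ 4. Therefore the treewidth is 4.

Treewidth 4.
One optimal decomposition is:
Bags: B1 = {1, 2, 3, 4, 6}  B2 = {1, 3, 4, 5, 6}
Tree: B1–B2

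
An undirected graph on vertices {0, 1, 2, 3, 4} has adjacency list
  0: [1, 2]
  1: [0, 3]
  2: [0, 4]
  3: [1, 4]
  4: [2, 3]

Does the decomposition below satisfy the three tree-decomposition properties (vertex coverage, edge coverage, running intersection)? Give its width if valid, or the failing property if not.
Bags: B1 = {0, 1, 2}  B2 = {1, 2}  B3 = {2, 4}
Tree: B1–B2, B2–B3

No — vertex 3 appears in no bag.

A tree decomposition must satisfy three properties: every vertex lies in some bag; for every edge, both endpoints lie together in some bag; and for every vertex, the bags containing it form a connected subtree. Here vertex 3 appears in no bag, so the decomposition is invalid.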